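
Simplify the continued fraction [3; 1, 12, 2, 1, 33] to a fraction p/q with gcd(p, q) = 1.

Start with 33.
1 + 1/(33/1) = 1 + 1/33 = 34/33
2 + 1/(34/33) = 2 + 33/34 = 101/34
12 + 1/(101/34) = 12 + 34/101 = 1246/101
1 + 1/(1246/101) = 1 + 101/1246 = 1347/1246
3 + 1/(1347/1246) = 3 + 1246/1347 = 5287/1347

5287/1347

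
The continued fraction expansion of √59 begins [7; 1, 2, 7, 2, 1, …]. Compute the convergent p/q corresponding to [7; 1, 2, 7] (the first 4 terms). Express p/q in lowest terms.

169/22

Compute successive convergents:
a_0 = 7: 7/1
a_1 = 1: 8/1
a_2 = 2: 23/3
a_3 = 7: 169/22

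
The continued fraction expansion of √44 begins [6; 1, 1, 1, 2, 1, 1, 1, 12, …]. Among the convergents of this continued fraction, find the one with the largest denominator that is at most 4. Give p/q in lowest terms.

a_0 = 6: 6/1  (≤ bound)
a_1 = 1: 7/1  (≤ bound)
a_2 = 1: 13/2  (≤ bound)
a_3 = 1: 20/3  (≤ bound)
a_4 = 2: 53/8  (> 4, stop)

20/3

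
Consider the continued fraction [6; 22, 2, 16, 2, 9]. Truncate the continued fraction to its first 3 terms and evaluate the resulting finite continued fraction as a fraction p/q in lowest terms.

Start with 2.
22 + 1/(2/1) = 22 + 1/2 = 45/2
6 + 1/(45/2) = 6 + 2/45 = 272/45

272/45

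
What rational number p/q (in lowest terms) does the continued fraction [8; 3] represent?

25/3

a_0 = 8: 8/1
a_1 = 3: 25/3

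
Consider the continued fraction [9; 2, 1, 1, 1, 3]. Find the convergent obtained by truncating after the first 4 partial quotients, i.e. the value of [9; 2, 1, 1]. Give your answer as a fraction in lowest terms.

47/5

a_0 = 9: 9/1
a_1 = 2: 19/2
a_2 = 1: 28/3
a_3 = 1: 47/5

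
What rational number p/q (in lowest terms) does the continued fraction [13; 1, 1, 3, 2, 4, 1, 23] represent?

28103/2072

Build up convergents one term at a time:
a_0 = 13: 13/1
a_1 = 1: 14/1
a_2 = 1: 27/2
a_3 = 3: 95/7
a_4 = 2: 217/16
a_5 = 4: 963/71
a_6 = 1: 1180/87
a_7 = 23: 28103/2072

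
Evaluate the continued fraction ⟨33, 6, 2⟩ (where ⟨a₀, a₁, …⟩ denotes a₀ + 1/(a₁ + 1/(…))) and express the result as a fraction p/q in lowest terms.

Work from the innermost term outward:
Start with 2.
6 + 1/(2/1) = 6 + 1/2 = 13/2
33 + 1/(13/2) = 33 + 2/13 = 431/13

431/13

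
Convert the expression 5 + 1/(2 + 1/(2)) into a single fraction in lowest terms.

27/5

Start with 2.
2 + 1/(2/1) = 2 + 1/2 = 5/2
5 + 1/(5/2) = 5 + 2/5 = 27/5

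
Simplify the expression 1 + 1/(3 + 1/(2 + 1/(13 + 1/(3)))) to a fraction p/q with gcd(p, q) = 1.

Build up convergents one term at a time:
a_0 = 1: 1/1
a_1 = 3: 4/3
a_2 = 2: 9/7
a_3 = 13: 121/94
a_4 = 3: 372/289

372/289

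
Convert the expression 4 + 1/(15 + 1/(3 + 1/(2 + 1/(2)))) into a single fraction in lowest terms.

Start with 2.
2 + 1/(2/1) = 2 + 1/2 = 5/2
3 + 1/(5/2) = 3 + 2/5 = 17/5
15 + 1/(17/5) = 15 + 5/17 = 260/17
4 + 1/(260/17) = 4 + 17/260 = 1057/260

1057/260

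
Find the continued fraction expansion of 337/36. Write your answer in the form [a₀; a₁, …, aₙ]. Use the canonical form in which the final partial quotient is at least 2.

Repeatedly divide and take the remainder:
337 = 9·36 + 13, so a_0 = 9
36 = 2·13 + 10, so a_1 = 2
13 = 1·10 + 3, so a_2 = 1
10 = 3·3 + 1, so a_3 = 3
3 = 3·1 + 0, so a_4 = 3

[9; 2, 1, 3, 3]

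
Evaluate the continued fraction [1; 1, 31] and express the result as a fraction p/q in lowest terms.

Start with 31.
1 + 1/(31/1) = 1 + 1/31 = 32/31
1 + 1/(32/31) = 1 + 31/32 = 63/32

63/32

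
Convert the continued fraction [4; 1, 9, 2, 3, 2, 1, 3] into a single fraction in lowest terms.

4350/887

a_0 = 4: 4/1
a_1 = 1: 5/1
a_2 = 9: 49/10
a_3 = 2: 103/21
a_4 = 3: 358/73
a_5 = 2: 819/167
a_6 = 1: 1177/240
a_7 = 3: 4350/887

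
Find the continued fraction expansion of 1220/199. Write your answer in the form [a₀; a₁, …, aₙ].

[6; 7, 1, 1, 1, 8]

Apply division with remainder until the remainder is 0:
1220 ÷ 199 → quotient 6, remainder 26
199 ÷ 26 → quotient 7, remainder 17
26 ÷ 17 → quotient 1, remainder 9
17 ÷ 9 → quotient 1, remainder 8
9 ÷ 8 → quotient 1, remainder 1
8 ÷ 1 → quotient 8, remainder 0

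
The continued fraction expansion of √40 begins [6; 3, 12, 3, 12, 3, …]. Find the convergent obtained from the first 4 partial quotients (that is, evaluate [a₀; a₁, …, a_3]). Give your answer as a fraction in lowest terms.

721/114

Compute successive convergents:
a_0 = 6: 6/1
a_1 = 3: 19/3
a_2 = 12: 234/37
a_3 = 3: 721/114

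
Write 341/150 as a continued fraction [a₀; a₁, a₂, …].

[2; 3, 1, 1, 1, 13]

341 = 2·150 + 41, so a_0 = 2
150 = 3·41 + 27, so a_1 = 3
41 = 1·27 + 14, so a_2 = 1
27 = 1·14 + 13, so a_3 = 1
14 = 1·13 + 1, so a_4 = 1
13 = 13·1 + 0, so a_5 = 13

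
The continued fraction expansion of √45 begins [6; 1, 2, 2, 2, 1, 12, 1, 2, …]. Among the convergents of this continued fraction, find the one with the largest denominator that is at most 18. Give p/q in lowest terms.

List convergents until the denominator exceeds the bound:
a_0 = 6: 6/1  (≤ bound)
a_1 = 1: 7/1  (≤ bound)
a_2 = 2: 20/3  (≤ bound)
a_3 = 2: 47/7  (≤ bound)
a_4 = 2: 114/17  (≤ bound)
a_5 = 1: 161/24  (> 18, stop)

114/17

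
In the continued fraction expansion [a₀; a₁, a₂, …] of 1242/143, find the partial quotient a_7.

2

1242 ÷ 143 → quotient 8, remainder 98
143 ÷ 98 → quotient 1, remainder 45
98 ÷ 45 → quotient 2, remainder 8
45 ÷ 8 → quotient 5, remainder 5
8 ÷ 5 → quotient 1, remainder 3
5 ÷ 3 → quotient 1, remainder 2
3 ÷ 2 → quotient 1, remainder 1
2 ÷ 1 → quotient 2, remainder 0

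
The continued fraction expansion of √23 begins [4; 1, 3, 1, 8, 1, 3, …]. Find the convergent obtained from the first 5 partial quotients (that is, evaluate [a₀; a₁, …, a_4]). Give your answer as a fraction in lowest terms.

211/44

Start with 8.
1 + 1/(8/1) = 1 + 1/8 = 9/8
3 + 1/(9/8) = 3 + 8/9 = 35/9
1 + 1/(35/9) = 1 + 9/35 = 44/35
4 + 1/(44/35) = 4 + 35/44 = 211/44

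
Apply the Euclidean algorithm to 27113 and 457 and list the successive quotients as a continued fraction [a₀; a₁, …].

Repeatedly divide and take the remainder:
27113 ÷ 457 → quotient 59, remainder 150
457 ÷ 150 → quotient 3, remainder 7
150 ÷ 7 → quotient 21, remainder 3
7 ÷ 3 → quotient 2, remainder 1
3 ÷ 1 → quotient 3, remainder 0

[59; 3, 21, 2, 3]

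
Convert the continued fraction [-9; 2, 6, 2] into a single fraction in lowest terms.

Start with 2.
6 + 1/(2/1) = 6 + 1/2 = 13/2
2 + 1/(13/2) = 2 + 2/13 = 28/13
-9 + 1/(28/13) = -9 + 13/28 = -239/28

-239/28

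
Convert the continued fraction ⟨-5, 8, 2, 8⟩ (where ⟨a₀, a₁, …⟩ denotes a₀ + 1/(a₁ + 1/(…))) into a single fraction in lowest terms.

-703/144

Start with 8.
2 + 1/(8/1) = 2 + 1/8 = 17/8
8 + 1/(17/8) = 8 + 8/17 = 144/17
-5 + 1/(144/17) = -5 + 17/144 = -703/144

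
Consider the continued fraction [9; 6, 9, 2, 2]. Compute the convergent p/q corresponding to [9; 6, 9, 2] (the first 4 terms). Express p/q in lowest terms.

Start with 2.
9 + 1/(2/1) = 9 + 1/2 = 19/2
6 + 1/(19/2) = 6 + 2/19 = 116/19
9 + 1/(116/19) = 9 + 19/116 = 1063/116

1063/116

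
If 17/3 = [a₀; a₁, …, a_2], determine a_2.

17 ÷ 3 → quotient 5, remainder 2
3 ÷ 2 → quotient 1, remainder 1
2 ÷ 1 → quotient 2, remainder 0

2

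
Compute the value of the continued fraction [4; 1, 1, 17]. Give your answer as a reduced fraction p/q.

Compute successive convergents:
a_0 = 4: 4/1
a_1 = 1: 5/1
a_2 = 1: 9/2
a_3 = 17: 158/35

158/35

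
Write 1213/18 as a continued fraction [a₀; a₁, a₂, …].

[67; 2, 1, 1, 3]

Run the Euclidean algorithm, recording each quotient:
1213 = 67·18 + 7, so a_0 = 67
18 = 2·7 + 4, so a_1 = 2
7 = 1·4 + 3, so a_2 = 1
4 = 1·3 + 1, so a_3 = 1
3 = 3·1 + 0, so a_4 = 3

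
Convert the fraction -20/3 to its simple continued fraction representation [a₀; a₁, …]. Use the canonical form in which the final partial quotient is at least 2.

Apply division with remainder until the remainder is 0:
-20 ÷ 3 → quotient -7, remainder 1
3 ÷ 1 → quotient 3, remainder 0

[-7; 3]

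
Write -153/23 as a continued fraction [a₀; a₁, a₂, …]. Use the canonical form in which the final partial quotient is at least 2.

Apply division with remainder until the remainder is 0:
-153 ÷ 23 → quotient -7, remainder 8
23 ÷ 8 → quotient 2, remainder 7
8 ÷ 7 → quotient 1, remainder 1
7 ÷ 1 → quotient 7, remainder 0

[-7; 2, 1, 7]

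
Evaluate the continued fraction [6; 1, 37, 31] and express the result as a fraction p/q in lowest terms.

Start with 31.
37 + 1/(31/1) = 37 + 1/31 = 1148/31
1 + 1/(1148/31) = 1 + 31/1148 = 1179/1148
6 + 1/(1179/1148) = 6 + 1148/1179 = 8222/1179

8222/1179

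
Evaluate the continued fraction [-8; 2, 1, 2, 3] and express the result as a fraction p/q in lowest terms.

a_0 = -8: -8/1
a_1 = 2: -15/2
a_2 = 1: -23/3
a_3 = 2: -61/8
a_4 = 3: -206/27

-206/27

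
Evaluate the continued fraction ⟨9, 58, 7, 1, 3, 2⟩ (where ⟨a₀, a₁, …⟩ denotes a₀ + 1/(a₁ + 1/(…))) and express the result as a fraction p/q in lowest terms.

36691/4069

Start with 2.
3 + 1/(2/1) = 3 + 1/2 = 7/2
1 + 1/(7/2) = 1 + 2/7 = 9/7
7 + 1/(9/7) = 7 + 7/9 = 70/9
58 + 1/(70/9) = 58 + 9/70 = 4069/70
9 + 1/(4069/70) = 9 + 70/4069 = 36691/4069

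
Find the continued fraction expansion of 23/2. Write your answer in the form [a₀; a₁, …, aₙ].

[11; 2]

23 ÷ 2 → quotient 11, remainder 1
2 ÷ 1 → quotient 2, remainder 0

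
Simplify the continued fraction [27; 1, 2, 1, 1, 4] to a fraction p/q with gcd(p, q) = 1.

887/32

a_0 = 27: 27/1
a_1 = 1: 28/1
a_2 = 2: 83/3
a_3 = 1: 111/4
a_4 = 1: 194/7
a_5 = 4: 887/32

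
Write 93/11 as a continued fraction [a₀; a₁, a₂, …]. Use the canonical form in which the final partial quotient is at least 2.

[8; 2, 5]

93 ÷ 11 → quotient 8, remainder 5
11 ÷ 5 → quotient 2, remainder 1
5 ÷ 1 → quotient 5, remainder 0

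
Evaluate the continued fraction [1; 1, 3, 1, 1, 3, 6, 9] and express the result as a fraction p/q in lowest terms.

a_0 = 1: 1/1
a_1 = 1: 2/1
a_2 = 3: 7/4
a_3 = 1: 9/5
a_4 = 1: 16/9
a_5 = 3: 57/32
a_6 = 6: 358/201
a_7 = 9: 3279/1841

3279/1841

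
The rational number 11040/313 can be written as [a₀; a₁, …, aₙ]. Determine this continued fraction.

⌊11040/313⌋ = 35, remainder 85
⌊313/85⌋ = 3, remainder 58
⌊85/58⌋ = 1, remainder 27
⌊58/27⌋ = 2, remainder 4
⌊27/4⌋ = 6, remainder 3
⌊4/3⌋ = 1, remainder 1
⌊3/1⌋ = 3, remainder 0

[35; 3, 1, 2, 6, 1, 3]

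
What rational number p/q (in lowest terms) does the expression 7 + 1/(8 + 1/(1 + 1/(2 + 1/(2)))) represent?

Build up convergents one term at a time:
a_0 = 7: 7/1
a_1 = 8: 57/8
a_2 = 1: 64/9
a_3 = 2: 185/26
a_4 = 2: 434/61

434/61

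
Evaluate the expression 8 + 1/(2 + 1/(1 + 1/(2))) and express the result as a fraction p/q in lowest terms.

67/8

a_0 = 8: 8/1
a_1 = 2: 17/2
a_2 = 1: 25/3
a_3 = 2: 67/8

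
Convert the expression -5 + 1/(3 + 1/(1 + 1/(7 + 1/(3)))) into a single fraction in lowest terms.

-460/97

a_0 = -5: -5/1
a_1 = 3: -14/3
a_2 = 1: -19/4
a_3 = 7: -147/31
a_4 = 3: -460/97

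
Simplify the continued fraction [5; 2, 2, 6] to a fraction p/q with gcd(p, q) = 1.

a_0 = 5: 5/1
a_1 = 2: 11/2
a_2 = 2: 27/5
a_3 = 6: 173/32

173/32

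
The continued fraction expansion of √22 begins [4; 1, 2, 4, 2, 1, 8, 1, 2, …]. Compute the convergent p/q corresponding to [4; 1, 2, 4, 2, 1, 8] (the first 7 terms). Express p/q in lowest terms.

1712/365

Use the convergent recurrence hₖ = aₖ·hₖ₋₁ + hₖ₋₂ (and likewise for the denominators kₖ):
a_0 = 4: 4/1
a_1 = 1: 5/1
a_2 = 2: 14/3
a_3 = 4: 61/13
a_4 = 2: 136/29
a_5 = 1: 197/42
a_6 = 8: 1712/365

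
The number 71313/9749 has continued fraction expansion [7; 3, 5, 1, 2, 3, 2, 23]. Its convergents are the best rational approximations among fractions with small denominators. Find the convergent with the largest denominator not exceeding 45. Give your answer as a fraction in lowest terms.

List convergents until the denominator exceeds the bound:
a_0 = 7: 7/1  (≤ bound)
a_1 = 3: 22/3  (≤ bound)
a_2 = 5: 117/16  (≤ bound)
a_3 = 1: 139/19  (≤ bound)
a_4 = 2: 395/54  (> 45, stop)

139/19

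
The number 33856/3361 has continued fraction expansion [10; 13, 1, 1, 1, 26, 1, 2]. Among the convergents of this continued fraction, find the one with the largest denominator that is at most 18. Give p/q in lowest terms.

141/14

List convergents until the denominator exceeds the bound:
a_0 = 10: 10/1  (≤ bound)
a_1 = 13: 131/13  (≤ bound)
a_2 = 1: 141/14  (≤ bound)
a_3 = 1: 272/27  (> 18, stop)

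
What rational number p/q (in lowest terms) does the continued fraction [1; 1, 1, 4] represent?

a_0 = 1: 1/1
a_1 = 1: 2/1
a_2 = 1: 3/2
a_3 = 4: 14/9

14/9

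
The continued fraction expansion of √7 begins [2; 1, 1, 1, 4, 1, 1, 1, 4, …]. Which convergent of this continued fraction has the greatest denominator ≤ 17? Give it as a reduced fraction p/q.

List convergents until the denominator exceeds the bound:
a_0 = 2: 2/1  (≤ bound)
a_1 = 1: 3/1  (≤ bound)
a_2 = 1: 5/2  (≤ bound)
a_3 = 1: 8/3  (≤ bound)
a_4 = 4: 37/14  (≤ bound)
a_5 = 1: 45/17  (≤ bound)
a_6 = 1: 82/31  (> 17, stop)

45/17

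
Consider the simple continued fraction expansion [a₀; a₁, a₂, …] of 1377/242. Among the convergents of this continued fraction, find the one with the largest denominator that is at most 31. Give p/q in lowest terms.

List convergents until the denominator exceeds the bound:
a_0 = 5: 5/1  (≤ bound)
a_1 = 1: 6/1  (≤ bound)
a_2 = 2: 17/3  (≤ bound)
a_3 = 4: 74/13  (≤ bound)
a_4 = 2: 165/29  (≤ bound)
a_5 = 2: 404/71  (> 31, stop)

165/29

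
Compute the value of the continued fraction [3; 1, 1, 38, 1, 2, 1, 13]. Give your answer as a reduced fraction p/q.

a_0 = 3: 3/1
a_1 = 1: 4/1
a_2 = 1: 7/2
a_3 = 38: 270/77
a_4 = 1: 277/79
a_5 = 2: 824/235
a_6 = 1: 1101/314
a_7 = 13: 15137/4317

15137/4317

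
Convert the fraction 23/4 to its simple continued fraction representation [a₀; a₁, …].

Repeatedly divide and take the remainder:
⌊23/4⌋ = 5, remainder 3
⌊4/3⌋ = 1, remainder 1
⌊3/1⌋ = 3, remainder 0

[5; 1, 3]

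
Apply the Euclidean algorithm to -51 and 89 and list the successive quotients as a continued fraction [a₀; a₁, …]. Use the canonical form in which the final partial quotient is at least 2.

[-1; 2, 2, 1, 12]

-51 ÷ 89 → quotient -1, remainder 38
89 ÷ 38 → quotient 2, remainder 13
38 ÷ 13 → quotient 2, remainder 12
13 ÷ 12 → quotient 1, remainder 1
12 ÷ 1 → quotient 12, remainder 0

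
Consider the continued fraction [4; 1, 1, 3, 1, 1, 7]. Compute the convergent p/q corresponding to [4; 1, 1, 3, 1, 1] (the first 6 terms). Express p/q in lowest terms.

73/16

Collapse the nested fraction from the inside out:
Start with 1.
1 + 1/(1/1) = 1 + 1/1 = 2/1
3 + 1/(2/1) = 3 + 1/2 = 7/2
1 + 1/(7/2) = 1 + 2/7 = 9/7
1 + 1/(9/7) = 1 + 7/9 = 16/9
4 + 1/(16/9) = 4 + 9/16 = 73/16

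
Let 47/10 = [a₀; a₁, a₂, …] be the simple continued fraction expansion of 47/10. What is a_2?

2

47 ÷ 10 → quotient 4, remainder 7
10 ÷ 7 → quotient 1, remainder 3
7 ÷ 3 → quotient 2, remainder 1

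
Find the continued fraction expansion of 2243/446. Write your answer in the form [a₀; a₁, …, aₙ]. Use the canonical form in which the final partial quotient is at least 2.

⌊2243/446⌋ = 5, remainder 13
⌊446/13⌋ = 34, remainder 4
⌊13/4⌋ = 3, remainder 1
⌊4/1⌋ = 4, remainder 0

[5; 34, 3, 4]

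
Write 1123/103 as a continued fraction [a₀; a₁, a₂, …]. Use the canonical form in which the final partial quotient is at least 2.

[10; 1, 9, 3, 3]

⌊1123/103⌋ = 10, remainder 93
⌊103/93⌋ = 1, remainder 10
⌊93/10⌋ = 9, remainder 3
⌊10/3⌋ = 3, remainder 1
⌊3/1⌋ = 3, remainder 0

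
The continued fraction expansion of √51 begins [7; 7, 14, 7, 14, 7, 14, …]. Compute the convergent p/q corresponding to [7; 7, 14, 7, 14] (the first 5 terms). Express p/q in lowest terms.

70693/9899

Compute successive convergents:
a_0 = 7: 7/1
a_1 = 7: 50/7
a_2 = 14: 707/99
a_3 = 7: 4999/700
a_4 = 14: 70693/9899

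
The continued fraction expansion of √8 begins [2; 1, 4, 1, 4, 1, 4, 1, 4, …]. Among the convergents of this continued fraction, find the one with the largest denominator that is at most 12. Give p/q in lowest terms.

17/6

a_0 = 2: 2/1  (≤ bound)
a_1 = 1: 3/1  (≤ bound)
a_2 = 4: 14/5  (≤ bound)
a_3 = 1: 17/6  (≤ bound)
a_4 = 4: 82/29  (> 12, stop)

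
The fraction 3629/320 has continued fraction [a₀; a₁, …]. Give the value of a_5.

1

⌊3629/320⌋ = 11, remainder 109
⌊320/109⌋ = 2, remainder 102
⌊109/102⌋ = 1, remainder 7
⌊102/7⌋ = 14, remainder 4
⌊7/4⌋ = 1, remainder 3
⌊4/3⌋ = 1, remainder 1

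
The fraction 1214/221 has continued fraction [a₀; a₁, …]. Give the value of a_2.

1214 = 5·221 + 109, so a_0 = 5
221 = 2·109 + 3, so a_1 = 2
109 = 36·3 + 1, so a_2 = 36

36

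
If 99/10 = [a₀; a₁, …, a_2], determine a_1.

99 ÷ 10 → quotient 9, remainder 9
10 ÷ 9 → quotient 1, remainder 1

1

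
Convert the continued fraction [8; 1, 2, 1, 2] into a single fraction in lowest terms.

Use the convergent recurrence hₖ = aₖ·hₖ₋₁ + hₖ₋₂ (and likewise for the denominators kₖ):
a_0 = 8: 8/1
a_1 = 1: 9/1
a_2 = 2: 26/3
a_3 = 1: 35/4
a_4 = 2: 96/11

96/11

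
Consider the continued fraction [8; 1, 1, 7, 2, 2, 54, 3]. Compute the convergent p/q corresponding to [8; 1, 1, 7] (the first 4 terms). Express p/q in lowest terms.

128/15

a_0 = 8: 8/1
a_1 = 1: 9/1
a_2 = 1: 17/2
a_3 = 7: 128/15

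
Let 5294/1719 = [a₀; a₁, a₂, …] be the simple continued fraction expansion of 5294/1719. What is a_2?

Apply division with remainder until the remainder is 0:
5294 ÷ 1719 → quotient 3, remainder 137
1719 ÷ 137 → quotient 12, remainder 75
137 ÷ 75 → quotient 1, remainder 62

1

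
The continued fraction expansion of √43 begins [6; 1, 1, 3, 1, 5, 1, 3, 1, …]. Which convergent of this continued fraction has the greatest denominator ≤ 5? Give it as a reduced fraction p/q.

13/2

a_0 = 6: 6/1  (≤ bound)
a_1 = 1: 7/1  (≤ bound)
a_2 = 1: 13/2  (≤ bound)
a_3 = 3: 46/7  (> 5, stop)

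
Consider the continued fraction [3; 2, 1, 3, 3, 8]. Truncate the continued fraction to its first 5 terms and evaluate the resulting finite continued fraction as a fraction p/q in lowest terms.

Starting at the tail and folding back:
Start with 3.
3 + 1/(3/1) = 3 + 1/3 = 10/3
1 + 1/(10/3) = 1 + 3/10 = 13/10
2 + 1/(13/10) = 2 + 10/13 = 36/13
3 + 1/(36/13) = 3 + 13/36 = 121/36

121/36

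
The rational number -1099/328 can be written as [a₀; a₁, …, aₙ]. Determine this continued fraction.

⌊-1099/328⌋ = -4, remainder 213
⌊328/213⌋ = 1, remainder 115
⌊213/115⌋ = 1, remainder 98
⌊115/98⌋ = 1, remainder 17
⌊98/17⌋ = 5, remainder 13
⌊17/13⌋ = 1, remainder 4
⌊13/4⌋ = 3, remainder 1
⌊4/1⌋ = 4, remainder 0

[-4; 1, 1, 1, 5, 1, 3, 4]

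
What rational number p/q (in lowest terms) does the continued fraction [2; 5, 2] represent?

Start with 2.
5 + 1/(2/1) = 5 + 1/2 = 11/2
2 + 1/(11/2) = 2 + 2/11 = 24/11

24/11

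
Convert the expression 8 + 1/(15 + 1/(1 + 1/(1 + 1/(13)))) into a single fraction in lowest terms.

3379/419

Starting at the tail and folding back:
Start with 13.
1 + 1/(13/1) = 1 + 1/13 = 14/13
1 + 1/(14/13) = 1 + 13/14 = 27/14
15 + 1/(27/14) = 15 + 14/27 = 419/27
8 + 1/(419/27) = 8 + 27/419 = 3379/419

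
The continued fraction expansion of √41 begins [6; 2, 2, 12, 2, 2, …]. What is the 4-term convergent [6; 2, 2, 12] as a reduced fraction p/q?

a_0 = 6: 6/1
a_1 = 2: 13/2
a_2 = 2: 32/5
a_3 = 12: 397/62

397/62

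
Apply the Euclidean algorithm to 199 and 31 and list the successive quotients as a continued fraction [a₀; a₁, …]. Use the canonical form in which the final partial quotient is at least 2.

⌊199/31⌋ = 6, remainder 13
⌊31/13⌋ = 2, remainder 5
⌊13/5⌋ = 2, remainder 3
⌊5/3⌋ = 1, remainder 2
⌊3/2⌋ = 1, remainder 1
⌊2/1⌋ = 2, remainder 0

[6; 2, 2, 1, 1, 2]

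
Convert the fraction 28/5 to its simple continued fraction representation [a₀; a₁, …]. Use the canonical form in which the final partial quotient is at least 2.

[5; 1, 1, 2]

⌊28/5⌋ = 5, remainder 3
⌊5/3⌋ = 1, remainder 2
⌊3/2⌋ = 1, remainder 1
⌊2/1⌋ = 2, remainder 0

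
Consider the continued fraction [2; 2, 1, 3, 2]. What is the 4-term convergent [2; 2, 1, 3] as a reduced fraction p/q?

Build up convergents one term at a time:
a_0 = 2: 2/1
a_1 = 2: 5/2
a_2 = 1: 7/3
a_3 = 3: 26/11

26/11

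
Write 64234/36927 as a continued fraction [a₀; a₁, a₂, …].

64234 = 1·36927 + 27307, so a_0 = 1
36927 = 1·27307 + 9620, so a_1 = 1
27307 = 2·9620 + 8067, so a_2 = 2
9620 = 1·8067 + 1553, so a_3 = 1
8067 = 5·1553 + 302, so a_4 = 5
1553 = 5·302 + 43, so a_5 = 5
302 = 7·43 + 1, so a_6 = 7
43 = 43·1 + 0, so a_7 = 43

[1; 1, 2, 1, 5, 5, 7, 43]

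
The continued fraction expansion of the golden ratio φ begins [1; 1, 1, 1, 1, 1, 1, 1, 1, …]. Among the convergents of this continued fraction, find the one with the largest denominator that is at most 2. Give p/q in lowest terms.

List convergents until the denominator exceeds the bound:
a_0 = 1: 1/1  (≤ bound)
a_1 = 1: 2/1  (≤ bound)
a_2 = 1: 3/2  (≤ bound)
a_3 = 1: 5/3  (> 2, stop)

3/2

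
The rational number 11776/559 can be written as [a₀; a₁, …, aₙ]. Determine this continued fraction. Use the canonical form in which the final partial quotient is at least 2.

11776 = 21·559 + 37, so a_0 = 21
559 = 15·37 + 4, so a_1 = 15
37 = 9·4 + 1, so a_2 = 9
4 = 4·1 + 0, so a_3 = 4

[21; 15, 9, 4]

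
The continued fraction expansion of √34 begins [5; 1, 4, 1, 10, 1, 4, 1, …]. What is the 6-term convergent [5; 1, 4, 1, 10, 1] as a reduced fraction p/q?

Start with 1.
10 + 1/(1/1) = 10 + 1/1 = 11/1
1 + 1/(11/1) = 1 + 1/11 = 12/11
4 + 1/(12/11) = 4 + 11/12 = 59/12
1 + 1/(59/12) = 1 + 12/59 = 71/59
5 + 1/(71/59) = 5 + 59/71 = 414/71

414/71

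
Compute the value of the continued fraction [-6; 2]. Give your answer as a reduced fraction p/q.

Start with 2.
-6 + 1/(2/1) = -6 + 1/2 = -11/2

-11/2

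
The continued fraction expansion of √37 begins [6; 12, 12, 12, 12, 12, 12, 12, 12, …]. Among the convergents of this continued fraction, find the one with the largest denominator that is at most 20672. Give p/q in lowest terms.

10657/1752

a_0 = 6: 6/1  (≤ bound)
a_1 = 12: 73/12  (≤ bound)
a_2 = 12: 882/145  (≤ bound)
a_3 = 12: 10657/1752  (≤ bound)
a_4 = 12: 128766/21169  (> 20672, stop)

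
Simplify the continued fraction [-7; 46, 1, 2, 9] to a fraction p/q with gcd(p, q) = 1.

-9121/1307

a_0 = -7: -7/1
a_1 = 46: -321/46
a_2 = 1: -328/47
a_3 = 2: -977/140
a_4 = 9: -9121/1307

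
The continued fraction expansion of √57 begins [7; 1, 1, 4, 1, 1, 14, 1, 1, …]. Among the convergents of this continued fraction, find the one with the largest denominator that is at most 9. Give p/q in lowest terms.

a_0 = 7: 7/1  (≤ bound)
a_1 = 1: 8/1  (≤ bound)
a_2 = 1: 15/2  (≤ bound)
a_3 = 4: 68/9  (≤ bound)
a_4 = 1: 83/11  (> 9, stop)

68/9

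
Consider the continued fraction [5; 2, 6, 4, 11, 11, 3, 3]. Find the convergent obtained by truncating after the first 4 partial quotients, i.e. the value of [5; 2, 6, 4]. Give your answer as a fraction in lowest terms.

Start with 4.
6 + 1/(4/1) = 6 + 1/4 = 25/4
2 + 1/(25/4) = 2 + 4/25 = 54/25
5 + 1/(54/25) = 5 + 25/54 = 295/54

295/54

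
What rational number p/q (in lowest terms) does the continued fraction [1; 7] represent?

8/7

a_0 = 1: 1/1
a_1 = 7: 8/7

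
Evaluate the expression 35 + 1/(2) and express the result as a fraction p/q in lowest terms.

71/2

Start with 2.
35 + 1/(2/1) = 35 + 1/2 = 71/2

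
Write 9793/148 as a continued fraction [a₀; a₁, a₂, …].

[66; 5, 1, 11, 2]

9793 ÷ 148 → quotient 66, remainder 25
148 ÷ 25 → quotient 5, remainder 23
25 ÷ 23 → quotient 1, remainder 2
23 ÷ 2 → quotient 11, remainder 1
2 ÷ 1 → quotient 2, remainder 0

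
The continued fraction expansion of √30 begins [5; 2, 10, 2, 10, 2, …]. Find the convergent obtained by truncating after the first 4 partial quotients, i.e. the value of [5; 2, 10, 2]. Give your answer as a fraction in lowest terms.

241/44

a_0 = 5: 5/1
a_1 = 2: 11/2
a_2 = 10: 115/21
a_3 = 2: 241/44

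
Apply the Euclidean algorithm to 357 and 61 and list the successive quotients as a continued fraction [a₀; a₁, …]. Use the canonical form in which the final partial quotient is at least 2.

[5; 1, 5, 1, 3, 2]

357 ÷ 61 → quotient 5, remainder 52
61 ÷ 52 → quotient 1, remainder 9
52 ÷ 9 → quotient 5, remainder 7
9 ÷ 7 → quotient 1, remainder 2
7 ÷ 2 → quotient 3, remainder 1
2 ÷ 1 → quotient 2, remainder 0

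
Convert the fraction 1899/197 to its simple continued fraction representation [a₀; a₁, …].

[9; 1, 1, 1, 3, 2, 3, 2]

1899 = 9·197 + 126, so a_0 = 9
197 = 1·126 + 71, so a_1 = 1
126 = 1·71 + 55, so a_2 = 1
71 = 1·55 + 16, so a_3 = 1
55 = 3·16 + 7, so a_4 = 3
16 = 2·7 + 2, so a_5 = 2
7 = 3·2 + 1, so a_6 = 3
2 = 2·1 + 0, so a_7 = 2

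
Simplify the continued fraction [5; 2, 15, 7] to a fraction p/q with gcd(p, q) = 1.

Start with 7.
15 + 1/(7/1) = 15 + 1/7 = 106/7
2 + 1/(106/7) = 2 + 7/106 = 219/106
5 + 1/(219/106) = 5 + 106/219 = 1201/219

1201/219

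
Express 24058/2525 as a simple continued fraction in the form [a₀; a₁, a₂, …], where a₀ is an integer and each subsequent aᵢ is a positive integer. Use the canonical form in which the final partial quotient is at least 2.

⌊24058/2525⌋ = 9, remainder 1333
⌊2525/1333⌋ = 1, remainder 1192
⌊1333/1192⌋ = 1, remainder 141
⌊1192/141⌋ = 8, remainder 64
⌊141/64⌋ = 2, remainder 13
⌊64/13⌋ = 4, remainder 12
⌊13/12⌋ = 1, remainder 1
⌊12/1⌋ = 12, remainder 0

[9; 1, 1, 8, 2, 4, 1, 12]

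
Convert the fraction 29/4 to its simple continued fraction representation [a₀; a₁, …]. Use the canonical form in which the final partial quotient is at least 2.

⌊29/4⌋ = 7, remainder 1
⌊4/1⌋ = 4, remainder 0

[7; 4]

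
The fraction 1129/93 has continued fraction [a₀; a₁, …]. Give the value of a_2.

6

⌊1129/93⌋ = 12, remainder 13
⌊93/13⌋ = 7, remainder 2
⌊13/2⌋ = 6, remainder 1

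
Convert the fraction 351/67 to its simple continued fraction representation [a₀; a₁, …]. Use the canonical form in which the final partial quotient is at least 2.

351 = 5·67 + 16, so a_0 = 5
67 = 4·16 + 3, so a_1 = 4
16 = 5·3 + 1, so a_2 = 5
3 = 3·1 + 0, so a_3 = 3

[5; 4, 5, 3]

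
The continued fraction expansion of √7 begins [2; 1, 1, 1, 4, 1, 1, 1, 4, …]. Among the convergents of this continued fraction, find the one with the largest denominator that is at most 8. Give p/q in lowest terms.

8/3

a_0 = 2: 2/1  (≤ bound)
a_1 = 1: 3/1  (≤ bound)
a_2 = 1: 5/2  (≤ bound)
a_3 = 1: 8/3  (≤ bound)
a_4 = 4: 37/14  (> 8, stop)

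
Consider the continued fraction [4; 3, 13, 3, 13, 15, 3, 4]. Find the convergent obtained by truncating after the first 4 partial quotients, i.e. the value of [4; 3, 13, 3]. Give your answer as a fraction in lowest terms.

532/123

Collapse the nested fraction from the inside out:
Start with 3.
13 + 1/(3/1) = 13 + 1/3 = 40/3
3 + 1/(40/3) = 3 + 3/40 = 123/40
4 + 1/(123/40) = 4 + 40/123 = 532/123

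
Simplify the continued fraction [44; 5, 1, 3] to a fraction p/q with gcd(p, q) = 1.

1016/23

a_0 = 44: 44/1
a_1 = 5: 221/5
a_2 = 1: 265/6
a_3 = 3: 1016/23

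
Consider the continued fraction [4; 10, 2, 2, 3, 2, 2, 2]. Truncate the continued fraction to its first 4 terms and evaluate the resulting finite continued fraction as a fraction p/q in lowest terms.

Start with 2.
2 + 1/(2/1) = 2 + 1/2 = 5/2
10 + 1/(5/2) = 10 + 2/5 = 52/5
4 + 1/(52/5) = 4 + 5/52 = 213/52

213/52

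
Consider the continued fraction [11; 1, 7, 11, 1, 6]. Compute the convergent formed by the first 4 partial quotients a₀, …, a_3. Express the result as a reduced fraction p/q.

1057/89

Compute successive convergents:
a_0 = 11: 11/1
a_1 = 1: 12/1
a_2 = 7: 95/8
a_3 = 11: 1057/89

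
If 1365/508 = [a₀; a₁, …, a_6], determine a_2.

2

Apply division with remainder until the remainder is 0:
1365 = 2·508 + 349, so a_0 = 2
508 = 1·349 + 159, so a_1 = 1
349 = 2·159 + 31, so a_2 = 2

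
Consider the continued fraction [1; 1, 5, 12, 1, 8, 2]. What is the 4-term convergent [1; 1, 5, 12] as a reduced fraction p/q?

134/73

Start with 12.
5 + 1/(12/1) = 5 + 1/12 = 61/12
1 + 1/(61/12) = 1 + 12/61 = 73/61
1 + 1/(73/61) = 1 + 61/73 = 134/73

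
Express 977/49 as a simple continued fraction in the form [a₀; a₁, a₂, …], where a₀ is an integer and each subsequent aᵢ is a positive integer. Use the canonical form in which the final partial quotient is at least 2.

⌊977/49⌋ = 19, remainder 46
⌊49/46⌋ = 1, remainder 3
⌊46/3⌋ = 15, remainder 1
⌊3/1⌋ = 3, remainder 0

[19; 1, 15, 3]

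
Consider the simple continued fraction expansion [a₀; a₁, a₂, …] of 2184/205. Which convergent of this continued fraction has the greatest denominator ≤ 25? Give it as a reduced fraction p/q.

245/23

List convergents until the denominator exceeds the bound:
a_0 = 10: 10/1  (≤ bound)
a_1 = 1: 11/1  (≤ bound)
a_2 = 1: 21/2  (≤ bound)
a_3 = 1: 32/3  (≤ bound)
a_4 = 7: 245/23  (≤ bound)
a_5 = 1: 277/26  (> 25, stop)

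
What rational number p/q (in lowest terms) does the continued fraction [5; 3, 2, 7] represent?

Start with 7.
2 + 1/(7/1) = 2 + 1/7 = 15/7
3 + 1/(15/7) = 3 + 7/15 = 52/15
5 + 1/(52/15) = 5 + 15/52 = 275/52

275/52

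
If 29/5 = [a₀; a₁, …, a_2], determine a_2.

29 = 5·5 + 4, so a_0 = 5
5 = 1·4 + 1, so a_1 = 1
4 = 4·1 + 0, so a_2 = 4

4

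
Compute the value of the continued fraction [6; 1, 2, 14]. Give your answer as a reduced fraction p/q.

a_0 = 6: 6/1
a_1 = 1: 7/1
a_2 = 2: 20/3
a_3 = 14: 287/43

287/43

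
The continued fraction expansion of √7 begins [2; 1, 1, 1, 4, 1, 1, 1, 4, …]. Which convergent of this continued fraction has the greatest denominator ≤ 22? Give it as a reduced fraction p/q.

List convergents until the denominator exceeds the bound:
a_0 = 2: 2/1  (≤ bound)
a_1 = 1: 3/1  (≤ bound)
a_2 = 1: 5/2  (≤ bound)
a_3 = 1: 8/3  (≤ bound)
a_4 = 4: 37/14  (≤ bound)
a_5 = 1: 45/17  (≤ bound)
a_6 = 1: 82/31  (> 22, stop)

45/17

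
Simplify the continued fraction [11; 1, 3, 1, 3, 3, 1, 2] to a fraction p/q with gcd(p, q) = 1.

Compute successive convergents:
a_0 = 11: 11/1
a_1 = 1: 12/1
a_2 = 3: 47/4
a_3 = 1: 59/5
a_4 = 3: 224/19
a_5 = 3: 731/62
a_6 = 1: 955/81
a_7 = 2: 2641/224

2641/224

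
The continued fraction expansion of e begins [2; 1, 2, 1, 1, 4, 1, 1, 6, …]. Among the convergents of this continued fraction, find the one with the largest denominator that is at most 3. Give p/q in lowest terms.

a_0 = 2: 2/1  (≤ bound)
a_1 = 1: 3/1  (≤ bound)
a_2 = 2: 8/3  (≤ bound)
a_3 = 1: 11/4  (> 3, stop)

8/3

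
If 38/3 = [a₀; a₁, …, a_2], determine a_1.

Repeatedly divide and take the remainder:
38 ÷ 3 → quotient 12, remainder 2
3 ÷ 2 → quotient 1, remainder 1

1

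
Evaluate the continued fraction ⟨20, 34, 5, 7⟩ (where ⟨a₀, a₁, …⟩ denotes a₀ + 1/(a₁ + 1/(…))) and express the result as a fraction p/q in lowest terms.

a_0 = 20: 20/1
a_1 = 34: 681/34
a_2 = 5: 3425/171
a_3 = 7: 24656/1231

24656/1231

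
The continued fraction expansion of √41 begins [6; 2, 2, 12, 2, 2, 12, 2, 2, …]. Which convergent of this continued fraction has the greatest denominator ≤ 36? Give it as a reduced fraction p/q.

32/5

a_0 = 6: 6/1  (≤ bound)
a_1 = 2: 13/2  (≤ bound)
a_2 = 2: 32/5  (≤ bound)
a_3 = 12: 397/62  (> 36, stop)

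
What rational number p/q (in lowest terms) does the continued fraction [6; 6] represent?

a_0 = 6: 6/1
a_1 = 6: 37/6

37/6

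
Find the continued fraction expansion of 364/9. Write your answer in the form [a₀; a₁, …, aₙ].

[40; 2, 4]

⌊364/9⌋ = 40, remainder 4
⌊9/4⌋ = 2, remainder 1
⌊4/1⌋ = 4, remainder 0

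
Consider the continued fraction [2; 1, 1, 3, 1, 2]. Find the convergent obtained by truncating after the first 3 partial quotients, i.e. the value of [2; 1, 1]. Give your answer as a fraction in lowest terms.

5/2

Start with 1.
1 + 1/(1/1) = 1 + 1/1 = 2/1
2 + 1/(2/1) = 2 + 1/2 = 5/2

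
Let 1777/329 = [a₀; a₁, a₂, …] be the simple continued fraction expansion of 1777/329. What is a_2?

1777 ÷ 329 → quotient 5, remainder 132
329 ÷ 132 → quotient 2, remainder 65
132 ÷ 65 → quotient 2, remainder 2

2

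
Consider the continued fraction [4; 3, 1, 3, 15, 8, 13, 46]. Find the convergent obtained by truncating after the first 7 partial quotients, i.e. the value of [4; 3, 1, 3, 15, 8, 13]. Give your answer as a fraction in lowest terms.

Start with 13.
8 + 1/(13/1) = 8 + 1/13 = 105/13
15 + 1/(105/13) = 15 + 13/105 = 1588/105
3 + 1/(1588/105) = 3 + 105/1588 = 4869/1588
1 + 1/(4869/1588) = 1 + 1588/4869 = 6457/4869
3 + 1/(6457/4869) = 3 + 4869/6457 = 24240/6457
4 + 1/(24240/6457) = 4 + 6457/24240 = 103417/24240

103417/24240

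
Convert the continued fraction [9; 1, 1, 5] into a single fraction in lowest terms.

a_0 = 9: 9/1
a_1 = 1: 10/1
a_2 = 1: 19/2
a_3 = 5: 105/11

105/11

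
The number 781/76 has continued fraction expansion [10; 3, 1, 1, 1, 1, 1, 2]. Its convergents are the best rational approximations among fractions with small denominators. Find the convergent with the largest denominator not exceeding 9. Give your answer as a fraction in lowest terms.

a_0 = 10: 10/1  (≤ bound)
a_1 = 3: 31/3  (≤ bound)
a_2 = 1: 41/4  (≤ bound)
a_3 = 1: 72/7  (≤ bound)
a_4 = 1: 113/11  (> 9, stop)

72/7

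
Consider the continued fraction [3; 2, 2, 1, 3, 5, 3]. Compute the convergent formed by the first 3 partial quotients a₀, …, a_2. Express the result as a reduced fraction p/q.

17/5

Start with 2.
2 + 1/(2/1) = 2 + 1/2 = 5/2
3 + 1/(5/2) = 3 + 2/5 = 17/5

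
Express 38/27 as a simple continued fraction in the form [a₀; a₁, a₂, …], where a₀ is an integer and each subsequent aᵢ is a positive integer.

38 ÷ 27 → quotient 1, remainder 11
27 ÷ 11 → quotient 2, remainder 5
11 ÷ 5 → quotient 2, remainder 1
5 ÷ 1 → quotient 5, remainder 0

[1; 2, 2, 5]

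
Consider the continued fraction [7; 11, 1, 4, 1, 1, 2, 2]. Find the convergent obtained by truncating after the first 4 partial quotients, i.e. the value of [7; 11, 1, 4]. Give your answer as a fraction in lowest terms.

Starting at the tail and folding back:
Start with 4.
1 + 1/(4/1) = 1 + 1/4 = 5/4
11 + 1/(5/4) = 11 + 4/5 = 59/5
7 + 1/(59/5) = 7 + 5/59 = 418/59

418/59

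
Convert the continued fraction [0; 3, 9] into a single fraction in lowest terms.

9/28

Build up convergents one term at a time:
a_0 = 0: 0/1
a_1 = 3: 1/3
a_2 = 9: 9/28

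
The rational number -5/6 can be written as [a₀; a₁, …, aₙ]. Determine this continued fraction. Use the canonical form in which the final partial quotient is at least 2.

[-1; 6]

⌊-5/6⌋ = -1, remainder 1
⌊6/1⌋ = 6, remainder 0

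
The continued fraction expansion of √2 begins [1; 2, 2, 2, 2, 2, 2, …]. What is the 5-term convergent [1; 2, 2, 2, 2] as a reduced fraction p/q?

41/29

Compute successive convergents:
a_0 = 1: 1/1
a_1 = 2: 3/2
a_2 = 2: 7/5
a_3 = 2: 17/12
a_4 = 2: 41/29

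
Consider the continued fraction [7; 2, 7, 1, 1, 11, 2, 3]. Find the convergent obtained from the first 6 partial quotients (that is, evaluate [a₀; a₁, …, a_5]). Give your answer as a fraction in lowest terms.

2756/369

Build up convergents one term at a time:
a_0 = 7: 7/1
a_1 = 2: 15/2
a_2 = 7: 112/15
a_3 = 1: 127/17
a_4 = 1: 239/32
a_5 = 11: 2756/369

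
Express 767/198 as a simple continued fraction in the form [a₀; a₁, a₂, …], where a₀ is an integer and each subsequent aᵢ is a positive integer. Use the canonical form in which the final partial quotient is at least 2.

767 = 3·198 + 173, so a_0 = 3
198 = 1·173 + 25, so a_1 = 1
173 = 6·25 + 23, so a_2 = 6
25 = 1·23 + 2, so a_3 = 1
23 = 11·2 + 1, so a_4 = 11
2 = 2·1 + 0, so a_5 = 2

[3; 1, 6, 1, 11, 2]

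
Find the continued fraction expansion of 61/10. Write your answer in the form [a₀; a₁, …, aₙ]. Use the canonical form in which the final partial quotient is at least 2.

⌊61/10⌋ = 6, remainder 1
⌊10/1⌋ = 10, remainder 0

[6; 10]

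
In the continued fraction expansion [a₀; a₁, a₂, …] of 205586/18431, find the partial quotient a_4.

15

Apply division with remainder until the remainder is 0:
205586 = 11·18431 + 2845, so a_0 = 11
18431 = 6·2845 + 1361, so a_1 = 6
2845 = 2·1361 + 123, so a_2 = 2
1361 = 11·123 + 8, so a_3 = 11
123 = 15·8 + 3, so a_4 = 15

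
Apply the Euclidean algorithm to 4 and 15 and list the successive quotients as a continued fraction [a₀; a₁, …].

[0; 3, 1, 3]

4 = 0·15 + 4, so a_0 = 0
15 = 3·4 + 3, so a_1 = 3
4 = 1·3 + 1, so a_2 = 1
3 = 3·1 + 0, so a_3 = 3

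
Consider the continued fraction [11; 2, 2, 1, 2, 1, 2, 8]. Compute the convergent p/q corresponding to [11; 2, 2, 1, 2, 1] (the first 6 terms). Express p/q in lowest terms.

297/26

Start with 1.
2 + 1/(1/1) = 2 + 1/1 = 3/1
1 + 1/(3/1) = 1 + 1/3 = 4/3
2 + 1/(4/3) = 2 + 3/4 = 11/4
2 + 1/(11/4) = 2 + 4/11 = 26/11
11 + 1/(26/11) = 11 + 11/26 = 297/26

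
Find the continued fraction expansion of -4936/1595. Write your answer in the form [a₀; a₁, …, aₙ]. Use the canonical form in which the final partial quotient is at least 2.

Run the Euclidean algorithm, recording each quotient:
⌊-4936/1595⌋ = -4, remainder 1444
⌊1595/1444⌋ = 1, remainder 151
⌊1444/151⌋ = 9, remainder 85
⌊151/85⌋ = 1, remainder 66
⌊85/66⌋ = 1, remainder 19
⌊66/19⌋ = 3, remainder 9
⌊19/9⌋ = 2, remainder 1
⌊9/1⌋ = 9, remainder 0

[-4; 1, 9, 1, 1, 3, 2, 9]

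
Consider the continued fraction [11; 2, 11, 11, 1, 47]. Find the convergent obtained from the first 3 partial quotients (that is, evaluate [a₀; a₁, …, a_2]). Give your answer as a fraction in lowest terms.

264/23

Start with 11.
2 + 1/(11/1) = 2 + 1/11 = 23/11
11 + 1/(23/11) = 11 + 11/23 = 264/23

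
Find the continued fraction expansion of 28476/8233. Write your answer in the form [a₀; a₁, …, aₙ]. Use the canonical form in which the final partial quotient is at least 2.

⌊28476/8233⌋ = 3, remainder 3777
⌊8233/3777⌋ = 2, remainder 679
⌊3777/679⌋ = 5, remainder 382
⌊679/382⌋ = 1, remainder 297
⌊382/297⌋ = 1, remainder 85
⌊297/85⌋ = 3, remainder 42
⌊85/42⌋ = 2, remainder 1
⌊42/1⌋ = 42, remainder 0

[3; 2, 5, 1, 1, 3, 2, 42]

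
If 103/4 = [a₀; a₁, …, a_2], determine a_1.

Apply division with remainder until the remainder is 0:
103 ÷ 4 → quotient 25, remainder 3
4 ÷ 3 → quotient 1, remainder 1

1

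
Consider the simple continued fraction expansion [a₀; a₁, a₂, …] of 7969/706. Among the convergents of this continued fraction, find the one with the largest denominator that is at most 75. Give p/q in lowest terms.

a_0 = 11: 11/1  (≤ bound)
a_1 = 3: 34/3  (≤ bound)
a_2 = 2: 79/7  (≤ bound)
a_3 = 10: 824/73  (≤ bound)
a_4 = 1: 903/80  (> 75, stop)

824/73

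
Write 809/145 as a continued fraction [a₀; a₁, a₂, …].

[5; 1, 1, 2, 1, 1, 1, 7]

809 = 5·145 + 84, so a_0 = 5
145 = 1·84 + 61, so a_1 = 1
84 = 1·61 + 23, so a_2 = 1
61 = 2·23 + 15, so a_3 = 2
23 = 1·15 + 8, so a_4 = 1
15 = 1·8 + 7, so a_5 = 1
8 = 1·7 + 1, so a_6 = 1
7 = 7·1 + 0, so a_7 = 7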